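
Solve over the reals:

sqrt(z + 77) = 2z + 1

z = 4

Square both sides: z + 77 = (2z + 1)^2.
Expand and rearrange: 4z^2 + 3z - 76 = 0.
Solving gives z = 4 or z = -4.75.
Check each candidate in the original equation:
  z = 4: sqrt(81) = 9, while 2z + 1 = 9 — valid.
  z = -4.75: sqrt(72.25) = 8.5, while 2z + 1 = -8.5 — extraneous.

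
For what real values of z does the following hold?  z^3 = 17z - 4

Rearrange: z^3 - 17z + 4 = 0.
Possible rational roots are divisors of 4. Testing z = 4 gives 0, so (z - 4) is a factor.
Divide: z^3 - 17z + 4 = (z - 4)(z^2 + 4z - 1).
Apply the quadratic formula to z^2 + 4z - 1 = 0: z = (-4 +/- sqrt(20))/2, i.e. z ~= 0.2361 or z ~= -4.2361.

z = -4.2361 or z = 0.2361 or z = 4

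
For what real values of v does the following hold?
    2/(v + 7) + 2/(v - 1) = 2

Multiply both sides by (v + 7)(v - 1):
2(v - 1) + 2(v + 7) = 2(v + 7)(v - 1).
Expand and collect terms: 2v² + 8v - 26 = 0.
By the quadratic formula, v = (-8 ± √272) / 4, so v ≈ 2.1231 or v ≈ -6.1231.
Neither value makes a denominator zero (v ≠ -7, v ≠ 1), so both are valid.

v = -6.1231 or v = 2.1231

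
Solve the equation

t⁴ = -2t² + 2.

t = -0.8556 or t = 0.8556

Let u = t². The equation becomes u² + 2u - 2 = 0.
By the quadratic formula, u = -1 + √(3) or u = -√(3) - 1.
t² = -1 + √(3) gives t = ±√(-1 + √(3)) ≈ ±0.8556.
t² = -√(3) - 1 < 0 has no real solution.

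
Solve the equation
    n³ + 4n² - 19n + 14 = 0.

Possible rational roots are divisors of 14. Testing n = 2 gives 0, so (n - 2) is a factor.
Divide: n³ + 4n² - 19n + 14 = (n - 2)(n² + 6n - 7).
Factor the quadratic: n = 1 or n = -7.

n = -7 or n = 1 or n = 2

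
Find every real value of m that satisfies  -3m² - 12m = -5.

Rearrange to standard form: -3m² - 12m + 5 = 0.
Discriminant: (-12)² − 4·(-3)·5 = 204.
Quadratic formula: m = (12 ± √204) / (-6).
So m = -√(51)/3 - 2 ≈ -4.3805 or m = -2 + √(51)/3 ≈ 0.3805.

m = -4.3805 or m = 0.3805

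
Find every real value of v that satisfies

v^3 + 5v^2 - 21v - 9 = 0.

Possible rational roots are divisors of -9. Testing v = 3 gives 0, so (v - 3) is a factor.
Divide: v^3 + 5v^2 - 21v - 9 = (v - 3)(v^2 + 8v + 3).
Apply the quadratic formula to v^2 + 8v + 3 = 0: v = (-8 +/- sqrt(52))/2, i.e. v ~= -0.3944 or v ~= -7.6056.

v = -7.6056 or v = -0.3944 or v = 3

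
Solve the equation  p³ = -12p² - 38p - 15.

p = -6.5414 or p = -5 or p = -0.4586

Rearrange: p³ + 12p² + 38p + 15 = 0.
Possible rational roots are divisors of 15. Testing p = -5 gives 0, so (p + 5) is a factor.
Divide: p³ + 12p² + 38p + 15 = (p + 5)(p² + 7p + 3).
Apply the quadratic formula to p² + 7p + 3 = 0: p = (-7 ± √37)/2, i.e. p ≈ -0.4586 or p ≈ -6.5414.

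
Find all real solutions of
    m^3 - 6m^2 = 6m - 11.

Rearrange: m^3 - 6m^2 - 6m + 11 = 0.
Possible rational roots are divisors of 11. Testing m = 1 gives 0, so (m - 1) is a factor.
Divide: m^3 - 6m^2 - 6m + 11 = (m - 1)(m^2 - 5m - 11).
Apply the quadratic formula to m^2 - 5m - 11 = 0: m = (5 +/- sqrt(69))/2, i.e. m ~= 6.6533 or m ~= -1.6533.

m = -1.6533 or m = 1 or m = 6.6533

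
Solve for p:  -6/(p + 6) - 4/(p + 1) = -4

p = -4.8117 or p = 0.3117

Multiply both sides by (p + 6)(p + 1):
-6(p + 1) - 4(p + 6) = -4(p + 6)(p + 1).
Expand and collect terms: -4p² - 18p + 6 = 0.
By the quadratic formula, p = (18 ± √420) / -8, so p ≈ -4.8117 or p ≈ 0.3117.
Neither value makes a denominator zero (p ≠ -6, p ≠ -1), so both are valid.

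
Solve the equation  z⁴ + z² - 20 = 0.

Let u = z². The equation becomes u² + u - 20 = 0.
Factor: (u - 4)(u + 5) = 0, so u = 4 or u = -5.
z² = 4 gives z = ±2.
z² = -5 < 0 has no real solution.

z = -2 or z = 2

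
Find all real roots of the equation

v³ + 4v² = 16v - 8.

Rearrange: v³ + 4v² - 16v + 8 = 0.
Possible rational roots are divisors of 8. Testing v = 2 gives 0, so (v - 2) is a factor.
Divide: v³ + 4v² - 16v + 8 = (v - 2)(v² + 6v - 4).
Apply the quadratic formula to v² + 6v - 4 = 0: v = (-6 ± √52)/2, i.e. v ≈ 0.6056 or v ≈ -6.6056.

v = -6.6056 or v = 0.6056 or v = 2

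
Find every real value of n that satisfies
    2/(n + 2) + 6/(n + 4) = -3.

Multiply both sides by (n + 2)(n + 4):
2(n + 4) + 6(n + 2) = -3(n + 2)(n + 4).
Expand and collect terms: -3n² - 26n - 44 = 0.
By the quadratic formula, n = (26 ± √148) / -6, so n ≈ -6.3609 or n ≈ -2.3057.
Neither value makes a denominator zero (n ≠ -2, n ≠ -4), so both are valid.

n = -6.3609 or n = -2.3057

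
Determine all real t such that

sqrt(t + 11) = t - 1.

t = 5

Square both sides: t + 11 = (t - 1)^2.
Expand and rearrange: t^2 - 3t - 10 = 0.
Solving gives t = 5 or t = -2.
Check each candidate in the original equation:
  t = 5: sqrt(16) = 4, while t - 1 = 4 — valid.
  t = -2: sqrt(9) = 3, while t - 1 = -3 — extraneous.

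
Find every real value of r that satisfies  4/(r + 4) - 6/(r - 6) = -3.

Multiply both sides by (r + 4)(r - 6):
4(r - 6) - 6(r + 4) = -3(r + 4)(r - 6).
Expand and collect terms: -3r² + 8r + 120 = 0.
By the quadratic formula, r = (-8 ± √1504) / -6, so r ≈ -5.1302 or r ≈ 7.7969.
Neither value makes a denominator zero (r ≠ -4, r ≠ 6), so both are valid.

r = -5.1302 or r = 7.7969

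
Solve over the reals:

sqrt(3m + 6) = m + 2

Square both sides: 3m + 6 = (m + 2)^2.
Expand and rearrange: m^2 + m - 2 = 0.
Solving gives m = 1 or m = -2.
Check each candidate in the original equation:
  m = 1: sqrt(9) = 3, while m + 2 = 3 — valid.
  m = -2: sqrt(0) = 0, while m + 2 = 0 — valid.

m = -2 or m = 1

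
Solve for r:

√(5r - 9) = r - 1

Square both sides: 5r - 9 = (r - 1)².
Expand and rearrange: r² - 7r + 10 = 0.
Solving gives r = 5 or r = 2.
Check each candidate in the original equation:
  r = 5: √(16) = 4, while r - 1 = 4 — valid.
  r = 2: √(1) = 1, while r - 1 = 1 — valid.

r = 2 or r = 5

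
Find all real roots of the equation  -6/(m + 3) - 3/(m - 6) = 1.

Multiply both sides by (m + 3)(m - 6):
-6(m - 6) - 3(m + 3) = (m + 3)(m - 6).
Expand and collect terms: m² + 6m - 45 = 0.
By the quadratic formula, m = (-6 ± √216) / 2, so m ≈ 4.3485 or m ≈ -10.3485.
Neither value makes a denominator zero (m ≠ -3, m ≠ 6), so both are valid.

m = -10.3485 or m = 4.3485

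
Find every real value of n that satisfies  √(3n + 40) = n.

n = 8

Square both sides: 3n + 40 = (n)².
Expand and rearrange: n² - 3n - 40 = 0.
Solving gives n = 8 or n = -5.
Check each candidate in the original equation:
  n = 8: √(64) = 8, while n = 8 — valid.
  n = -5: √(25) = 5, while n = -5 — extraneous.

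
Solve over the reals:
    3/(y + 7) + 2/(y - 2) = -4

Multiply both sides by (y + 7)(y - 2):
3(y - 2) + 2(y + 7) = -4(y + 7)(y - 2).
Expand and collect terms: -4y² - 25y + 48 = 0.
By the quadratic formula, y = (25 ± √1393) / -8, so y ≈ -7.7904 or y ≈ 1.5404.
Neither value makes a denominator zero (y ≠ -7, y ≠ 2), so both are valid.

y = -7.7904 or y = 1.5404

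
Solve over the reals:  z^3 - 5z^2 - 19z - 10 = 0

z = -2 or z = -0.6533 or z = 7.6533

Possible rational roots are divisors of -10. Testing z = -2 gives 0, so (z + 2) is a factor.
Divide: z^3 - 5z^2 - 19z - 10 = (z + 2)(z^2 - 7z - 5).
Apply the quadratic formula to z^2 - 7z - 5 = 0: z = (7 +/- sqrt(69))/2, i.e. z ~= 7.6533 or z ~= -0.6533.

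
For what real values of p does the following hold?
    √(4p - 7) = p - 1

Square both sides: 4p - 7 = (p - 1)².
Expand and rearrange: p² - 6p + 8 = 0.
Solving gives p = 4 or p = 2.
Check each candidate in the original equation:
  p = 4: √(9) = 3, while p - 1 = 3 — valid.
  p = 2: √(1) = 1, while p - 1 = 1 — valid.

p = 2 or p = 4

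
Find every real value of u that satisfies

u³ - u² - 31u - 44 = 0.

u = -4 or u = -1.6533 or u = 6.6533

Possible rational roots are divisors of -44. Testing u = -4 gives 0, so (u + 4) is a factor.
Divide: u³ - u² - 31u - 44 = (u + 4)(u² - 5u - 11).
Apply the quadratic formula to u² - 5u - 11 = 0: u = (5 ± √69)/2, i.e. u ≈ 6.6533 or u ≈ -1.6533.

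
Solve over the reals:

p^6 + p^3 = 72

p = -2.0801 or p = 2

Let u = p^3. The equation becomes u^2 + u - 72 = 0.
Factor: (u - 8)(u + 9) = 0, so u = 8 or u = -9.
p^3 = 8 gives p = 2.
p^3 = -9 gives p = -(9)^(1/3) ~= -2.0801.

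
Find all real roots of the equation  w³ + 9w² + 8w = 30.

Rearrange: w³ + 9w² + 8w - 30 = 0.
Possible rational roots are divisors of -30. Testing w = -3 gives 0, so (w + 3) is a factor.
Divide: w³ + 9w² + 8w - 30 = (w + 3)(w² + 6w - 10).
Apply the quadratic formula to w² + 6w - 10 = 0: w = (-6 ± √76)/2, i.e. w ≈ 1.3589 or w ≈ -7.3589.

w = -7.3589 or w = -3 or w = 1.3589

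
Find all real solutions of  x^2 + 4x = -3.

Bring every term to one side: x^2 + 4x + 3 = 0.
Factor: (x + 1)(x + 3) = 0.
So x = -1 or x = -3.

x = -3 or x = -1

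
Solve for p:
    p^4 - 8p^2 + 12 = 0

Let u = p^2. The equation becomes u^2 - 8u + 12 = 0.
Factor: (u - 2)(u - 6) = 0, so u = 2 or u = 6.
p^2 = 2 gives p = +/-sqrt(2) ~= +/-1.4142.
p^2 = 6 gives p = +/-sqrt(6) ~= +/-2.4495.

p = -2.4495 or p = -1.4142 or p = 1.4142 or p = 2.4495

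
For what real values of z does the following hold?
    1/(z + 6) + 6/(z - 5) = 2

z = -5.6102 or z = 8.1102

Multiply both sides by (z + 6)(z - 5):
(z - 5) + 6(z + 6) = 2(z + 6)(z - 5).
Expand and collect terms: 2z^2 - 5z - 91 = 0.
By the quadratic formula, z = (5 +/- sqrt(753)) / 4, so z ~= 8.1102 or z ~= -5.6102.
Neither value makes a denominator zero (z != -6, z != 5), so both are valid.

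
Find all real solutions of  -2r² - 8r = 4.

Rearrange to standard form: -2r² - 8r - 4 = 0.
Discriminant: (-8)² − 4·(-2)·(-4) = 32.
Quadratic formula: r = (8 ± √32) / (-4).
So r = -2 - √(2) ≈ -3.4142 or r = -2 + √(2) ≈ -0.5858.

r = -3.4142 or r = -0.5858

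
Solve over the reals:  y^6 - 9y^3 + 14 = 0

y = 1.2599 or y = 1.9129

Let u = y^3. The equation becomes u^2 - 9u + 14 = 0.
Factor: (u - 7)(u - 2) = 0, so u = 7 or u = 2.
y^3 = 7 gives y = (7)^(1/3) ~= 1.9129.
y^3 = 2 gives y = (2)^(1/3) ~= 1.2599.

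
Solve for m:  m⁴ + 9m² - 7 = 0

m = -0.8486 or m = 0.8486

Let u = m². The equation becomes u² + 9u - 7 = 0.
By the quadratic formula, u = -9/2 + √(109)/2 or u = -√(109)/2 - 9/2.
m² = -9/2 + √(109)/2 gives m = ±√(-9/2 + √(109)/2) ≈ ±0.8486.
m² = -√(109)/2 - 9/2 < 0 has no real solution.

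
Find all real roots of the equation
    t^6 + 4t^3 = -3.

t = -1.4422 or t = -1

Let u = t^3. The equation becomes u^2 + 4u + 3 = 0.
Factor: (u + 1)(u + 3) = 0, so u = -1 or u = -3.
t^3 = -1 gives t = -1.
t^3 = -3 gives t = -(3)^(1/3) ~= -1.4422.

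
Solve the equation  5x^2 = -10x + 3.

x = -2.2649 or x = 0.2649

Rearrange to standard form: 5x^2 + 10x - 3 = 0.
Discriminant: (10)^2 - 4*5*(-3) = 160.
Quadratic formula: x = (-10 +/- sqrt(160)) / 10.
So x = -1 + 2*sqrt(10)/5 ~= 0.2649 or x = -2*sqrt(10)/5 - 1 ~= -2.2649.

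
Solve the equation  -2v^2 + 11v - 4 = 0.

Discriminant: (11)^2 - 4*(-2)*(-4) = 89.
Quadratic formula: v = (-11 +/- sqrt(89)) / (-4).
So v = 11/4 - sqrt(89)/4 ~= 0.3915 or v = sqrt(89)/4 + 11/4 ~= 5.1085.

v = 0.3915 or v = 5.1085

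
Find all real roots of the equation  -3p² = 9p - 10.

p = -3.8629 or p = 0.8629

Rearrange to standard form: -3p² - 9p + 10 = 0.
Discriminant: (-9)² − 4·(-3)·10 = 201.
Quadratic formula: p = (9 ± √201) / (-6).
So p = -√(201)/6 - 3/2 ≈ -3.8629 or p = -3/2 + √(201)/6 ≈ 0.8629.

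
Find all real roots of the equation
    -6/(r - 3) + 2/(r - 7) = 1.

Multiply both sides by (r - 3)(r - 7):
-6(r - 7) + 2(r - 3) = (r - 3)(r - 7).
Expand and collect terms: r² - 6r - 15 = 0.
By the quadratic formula, r = (6 ± √96) / 2, so r ≈ 7.899 or r ≈ -1.899.
Neither value makes a denominator zero (r ≠ 3, r ≠ 7), so both are valid.

r = -1.899 or r = 7.899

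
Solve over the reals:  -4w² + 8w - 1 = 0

Discriminant: (8)² − 4·(-4)·(-1) = 48.
Quadratic formula: w = (-8 ± √48) / (-8).
So w = 1 - √(3)/2 ≈ 0.134 or w = √(3)/2 + 1 ≈ 1.866.

w = 0.134 or w = 1.866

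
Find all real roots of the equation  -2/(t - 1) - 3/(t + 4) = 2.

Multiply both sides by (t - 1)(t + 4):
-2(t + 4) - 3(t - 1) = 2(t - 1)(t + 4).
Expand and collect terms: 2t^2 + 11t - 3 = 0.
By the quadratic formula, t = (-11 +/- sqrt(145)) / 4, so t ~= 0.2604 or t ~= -5.7604.
Neither value makes a denominator zero (t != 1, t != -4), so both are valid.

t = -5.7604 or t = 0.2604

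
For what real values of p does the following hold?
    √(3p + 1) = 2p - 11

p = 8

Square both sides: 3p + 1 = (2p - 11)².
Expand and rearrange: 4p² - 47p + 120 = 0.
Solving gives p = 8 or p = 3.75.
Check each candidate in the original equation:
  p = 8: √(25) = 5, while 2p - 11 = 5 — valid.
  p = 3.75: √(12.25) = 3.5, while 2p - 11 = -3.5 — extraneous.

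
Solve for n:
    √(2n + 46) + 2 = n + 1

Isolate the radical: √(2n + 46) = n - 1.
Square both sides: 2n + 46 = (n - 1)².
Expand and rearrange: n² - 4n - 45 = 0.
Solving gives n = 9 or n = -5.
Check each candidate in the original equation:
  n = 9: √(64) = 8, while n - 1 = 8 — valid.
  n = -5: √(36) = 6, while n - 1 = -6 — extraneous.

n = 9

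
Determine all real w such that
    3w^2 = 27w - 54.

w = 3 or w = 6

Bring every term to one side: 3w^2 - 27w + 54 = 0.
Factor: 3(w - 3)(w - 6) = 0.
So w = 3 or w = 6.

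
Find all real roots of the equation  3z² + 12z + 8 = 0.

z = -3.1547 or z = -0.8453

Discriminant: (12)² − 4·3·8 = 48.
Quadratic formula: z = (-12 ± √48) / 6.
So z = -2 + 2·√(3)/3 ≈ -0.8453 or z = -2 - 2·√(3)/3 ≈ -3.1547.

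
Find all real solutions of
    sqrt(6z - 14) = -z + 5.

Square both sides: 6z - 14 = (-z + 5)^2.
Expand and rearrange: z^2 - 16z + 39 = 0.
Solving gives z = 13 or z = 3.
Check each candidate in the original equation:
  z = 13: sqrt(64) = 8, while -z + 5 = -8 — extraneous.
  z = 3: sqrt(4) = 2, while -z + 5 = 2 — valid.

z = 3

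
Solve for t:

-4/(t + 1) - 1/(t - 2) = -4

t = -0.1061 or t = 2.3561

Multiply both sides by (t + 1)(t - 2):
-4(t - 2) - (t + 1) = -4(t + 1)(t - 2).
Expand and collect terms: -4t^2 + 9t + 1 = 0.
By the quadratic formula, t = (-9 +/- sqrt(97)) / -8, so t ~= -0.1061 or t ~= 2.3561.
Neither value makes a denominator zero (t != -1, t != 2), so both are valid.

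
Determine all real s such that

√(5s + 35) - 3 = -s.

Isolate the radical: √(5s + 35) = -s + 3.
Square both sides: 5s + 35 = (-s + 3)².
Expand and rearrange: s² - 11s - 26 = 0.
Solving gives s = 13 or s = -2.
Check each candidate in the original equation:
  s = 13: √(100) = 10, while -s + 3 = -10 — extraneous.
  s = -2: √(25) = 5, while -s + 3 = 5 — valid.

s = -2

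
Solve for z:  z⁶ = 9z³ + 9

Let u = z³. The equation becomes u² - 9u - 9 = 0.
By the quadratic formula, u = 9/2 + 3·√(13)/2 or u = 9/2 - 3·√(13)/2.
z³ = 9/2 + 3·√(13)/2 gives z = ∛(9/2 + 3·√(13)/2) ≈ 2.1478.
z³ = 9/2 - 3·√(13)/2 gives z = -∛(-9/2 + 3·√(13)/2) ≈ -0.9685.

z = -0.9685 or z = 2.1478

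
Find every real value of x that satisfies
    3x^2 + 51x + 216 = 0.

Factor: 3(x + 9)(x + 8) = 0.
So x = -9 or x = -8.

x = -9 or x = -8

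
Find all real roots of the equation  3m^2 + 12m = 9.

Rearrange to standard form: 3m^2 + 12m - 9 = 0.
Discriminant: (12)^2 - 4*3*(-9) = 252.
Quadratic formula: m = (-12 +/- sqrt(252)) / 6.
So m = -2 + sqrt(7) ~= 0.6458 or m = -sqrt(7) - 2 ~= -4.6458.

m = -4.6458 or m = 0.6458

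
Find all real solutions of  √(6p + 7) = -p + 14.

p = 7

Square both sides: 6p + 7 = (-p + 14)².
Expand and rearrange: p² - 34p + 189 = 0.
Solving gives p = 27 or p = 7.
Check each candidate in the original equation:
  p = 27: √(169) = 13, while -p + 14 = -13 — extraneous.
  p = 7: √(49) = 7, while -p + 14 = 7 — valid.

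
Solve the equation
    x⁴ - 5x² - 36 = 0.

Let u = x². The equation becomes u² - 5u - 36 = 0.
Factor: (u - 9)(u + 4) = 0, so u = 9 or u = -4.
x² = 9 gives x = ±3.
x² = -4 < 0 has no real solution.

x = -3 or x = 3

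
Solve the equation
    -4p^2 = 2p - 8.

p = -1.6861 or p = 1.1861

Rearrange to standard form: -4p^2 - 2p + 8 = 0.
Discriminant: (-2)^2 - 4*(-4)*8 = 132.
Quadratic formula: p = (2 +/- sqrt(132)) / (-8).
So p = -sqrt(33)/4 - 1/4 ~= -1.6861 or p = -1/4 + sqrt(33)/4 ~= 1.1861.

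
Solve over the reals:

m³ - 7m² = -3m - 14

Rearrange: m³ - 7m² + 3m + 14 = 0.
Possible rational roots are divisors of 14. Testing m = 2 gives 0, so (m - 2) is a factor.
Divide: m³ - 7m² + 3m + 14 = (m - 2)(m² - 5m - 7).
Apply the quadratic formula to m² - 5m - 7 = 0: m = (5 ± √53)/2, i.e. m ≈ 6.1401 or m ≈ -1.1401.

m = -1.1401 or m = 2 or m = 6.1401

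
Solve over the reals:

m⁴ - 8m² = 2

m = -2.871 or m = 2.871

Let u = m². The equation becomes u² - 8u - 2 = 0.
By the quadratic formula, u = 4 + 3·√(2) or u = 4 - 3·√(2).
m² = 4 + 3·√(2) gives m = ±√(4 + 3·√(2)) ≈ ±2.871.
m² = 4 - 3·√(2) < 0 has no real solution.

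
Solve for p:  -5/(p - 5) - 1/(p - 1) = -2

Multiply both sides by (p - 5)(p - 1):
-5(p - 1) - (p - 5) = -2(p - 5)(p - 1).
Expand and collect terms: -2p² + 18p - 20 = 0.
By the quadratic formula, p = (-18 ± √164) / -4, so p ≈ 1.2984 or p ≈ 7.7016.
Neither value makes a denominator zero (p ≠ 5, p ≠ 1), so both are valid.

p = 1.2984 or p = 7.7016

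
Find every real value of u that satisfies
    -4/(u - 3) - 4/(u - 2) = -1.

Multiply both sides by (u - 3)(u - 2):
-4(u - 2) - 4(u - 3) = -(u - 3)(u - 2).
Expand and collect terms: -u² + 13u - 26 = 0.
By the quadratic formula, u = (-13 ± √65) / -2, so u ≈ 2.4689 or u ≈ 10.5311.
Neither value makes a denominator zero (u ≠ 3, u ≠ 2), so both are valid.

u = 2.4689 or u = 10.5311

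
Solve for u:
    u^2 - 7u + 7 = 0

Discriminant: (-7)^2 - 4*1*7 = 21.
Quadratic formula: u = (7 +/- sqrt(21)) / 2.
So u = sqrt(21)/2 + 7/2 ~= 5.7913 or u = 7/2 - sqrt(21)/2 ~= 1.2087.

u = 1.2087 or u = 5.7913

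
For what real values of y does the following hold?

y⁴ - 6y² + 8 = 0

Let u = y². The equation becomes u² - 6u + 8 = 0.
Factor: (u - 4)(u - 2) = 0, so u = 4 or u = 2.
y² = 4 gives y = ±2.
y² = 2 gives y = ±√(2) ≈ ±1.4142.

y = -2 or y = -1.4142 or y = 1.4142 or y = 2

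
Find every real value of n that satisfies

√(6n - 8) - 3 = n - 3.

n = 2 or n = 4

Isolate the radical: √(6n - 8) = n.
Square both sides: 6n - 8 = (n)².
Expand and rearrange: n² - 6n + 8 = 0.
Solving gives n = 4 or n = 2.
Check each candidate in the original equation:
  n = 4: √(16) = 4, while n = 4 — valid.
  n = 2: √(4) = 2, while n = 2 — valid.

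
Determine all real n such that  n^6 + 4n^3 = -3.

n = -1.4422 or n = -1

Let u = n^3. The equation becomes u^2 + 4u + 3 = 0.
Factor: (u + 3)(u + 1) = 0, so u = -3 or u = -1.
n^3 = -3 gives n = -(3)^(1/3) ~= -1.4422.
n^3 = -1 gives n = -1.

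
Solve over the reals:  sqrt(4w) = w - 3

Square both sides: 4w = (w - 3)^2.
Expand and rearrange: w^2 - 10w + 9 = 0.
Solving gives w = 9 or w = 1.
Check each candidate in the original equation:
  w = 9: sqrt(36) = 6, while w - 3 = 6 — valid.
  w = 1: sqrt(4) = 2, while w - 3 = -2 — extraneous.

w = 9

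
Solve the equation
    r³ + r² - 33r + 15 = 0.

Possible rational roots are divisors of 15. Testing r = 5 gives 0, so (r - 5) is a factor.
Divide: r³ + r² - 33r + 15 = (r - 5)(r² + 6r - 3).
Apply the quadratic formula to r² + 6r - 3 = 0: r = (-6 ± √48)/2, i.e. r ≈ 0.4641 or r ≈ -6.4641.

r = -6.4641 or r = 0.4641 or r = 5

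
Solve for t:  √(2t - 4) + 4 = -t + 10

Isolate the radical: √(2t - 4) = -t + 6.
Square both sides: 2t - 4 = (-t + 6)².
Expand and rearrange: t² - 14t + 40 = 0.
Solving gives t = 10 or t = 4.
Check each candidate in the original equation:
  t = 10: √(16) = 4, while -t + 6 = -4 — extraneous.
  t = 4: √(4) = 2, while -t + 6 = 2 — valid.

t = 4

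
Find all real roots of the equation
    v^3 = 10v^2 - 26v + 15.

v = 0.8074 or v = 3 or v = 6.1926

Rearrange: v^3 - 10v^2 + 26v - 15 = 0.
Possible rational roots are divisors of -15. Testing v = 3 gives 0, so (v - 3) is a factor.
Divide: v^3 - 10v^2 + 26v - 15 = (v - 3)(v^2 - 7v + 5).
Apply the quadratic formula to v^2 - 7v + 5 = 0: v = (7 +/- sqrt(29))/2, i.e. v ~= 6.1926 or v ~= 0.8074.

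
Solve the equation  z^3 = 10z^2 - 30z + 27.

Rearrange: z^3 - 10z^2 + 30z - 27 = 0.
Possible rational roots are divisors of -27. Testing z = 3 gives 0, so (z - 3) is a factor.
Divide: z^3 - 10z^2 + 30z - 27 = (z - 3)(z^2 - 7z + 9).
Apply the quadratic formula to z^2 - 7z + 9 = 0: z = (7 +/- sqrt(13))/2, i.e. z ~= 5.3028 or z ~= 1.6972.

z = 1.6972 or z = 3 or z = 5.3028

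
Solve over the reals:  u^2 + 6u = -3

Rearrange to standard form: u^2 + 6u + 3 = 0.
Discriminant: (6)^2 - 4*1*3 = 24.
Quadratic formula: u = (-6 +/- sqrt(24)) / 2.
So u = -3 + sqrt(6) ~= -0.5505 or u = -3 - sqrt(6) ~= -5.4495.

u = -5.4495 or u = -0.5505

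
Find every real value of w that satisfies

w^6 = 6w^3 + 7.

Let u = w^3. The equation becomes u^2 - 6u - 7 = 0.
Factor: (u + 1)(u - 7) = 0, so u = -1 or u = 7.
w^3 = -1 gives w = -1.
w^3 = 7 gives w = (7)^(1/3) ~= 1.9129.

w = -1 or w = 1.9129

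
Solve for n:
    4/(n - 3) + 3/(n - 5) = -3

n = 1.1919 or n = 4.4748

Multiply both sides by (n - 3)(n - 5):
4(n - 5) + 3(n - 3) = -3(n - 3)(n - 5).
Expand and collect terms: -3n² + 17n - 16 = 0.
By the quadratic formula, n = (-17 ± √97) / -6, so n ≈ 1.1919 or n ≈ 4.4748.
Neither value makes a denominator zero (n ≠ 3, n ≠ 5), so both are valid.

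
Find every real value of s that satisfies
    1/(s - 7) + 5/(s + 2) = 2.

Multiply both sides by (s - 7)(s + 2):
(s + 2) + 5(s - 7) = 2(s - 7)(s + 2).
Expand and collect terms: 2s² - 16s + 5 = 0.
By the quadratic formula, s = (16 ± √216) / 4, so s ≈ 7.6742 or s ≈ 0.3258.
Neither value makes a denominator zero (s ≠ 7, s ≠ -2), so both are valid.

s = 0.3258 or s = 7.6742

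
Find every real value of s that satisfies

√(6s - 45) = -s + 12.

Square both sides: 6s - 45 = (-s + 12)².
Expand and rearrange: s² - 30s + 189 = 0.
Solving gives s = 21 or s = 9.
Check each candidate in the original equation:
  s = 21: √(81) = 9, while -s + 12 = -9 — extraneous.
  s = 9: √(9) = 3, while -s + 12 = 3 — valid.

s = 9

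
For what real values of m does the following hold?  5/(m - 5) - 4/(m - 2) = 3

Multiply both sides by (m - 5)(m - 2):
5(m - 2) - 4(m - 5) = 3(m - 5)(m - 2).
Expand and collect terms: 3m² - 22m + 20 = 0.
By the quadratic formula, m = (22 ± √244) / 6, so m ≈ 6.2701 or m ≈ 1.0633.
Neither value makes a denominator zero (m ≠ 5, m ≠ 2), so both are valid.

m = 1.0633 or m = 6.2701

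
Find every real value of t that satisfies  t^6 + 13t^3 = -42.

t = -1.9129 or t = -1.8171

Let u = t^3. The equation becomes u^2 + 13u + 42 = 0.
Factor: (u + 7)(u + 6) = 0, so u = -7 or u = -6.
t^3 = -7 gives t = -(7)^(1/3) ~= -1.9129.
t^3 = -6 gives t = -(6)^(1/3) ~= -1.8171.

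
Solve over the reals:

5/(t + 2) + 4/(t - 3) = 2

t = -0.4221 or t = 5.9221

Multiply both sides by (t + 2)(t - 3):
5(t - 3) + 4(t + 2) = 2(t + 2)(t - 3).
Expand and collect terms: 2t² - 11t - 5 = 0.
By the quadratic formula, t = (11 ± √161) / 4, so t ≈ 5.9221 or t ≈ -0.4221.
Neither value makes a denominator zero (t ≠ -2, t ≠ 3), so both are valid.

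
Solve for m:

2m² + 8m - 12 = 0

Discriminant: (8)² − 4·2·(-12) = 160.
Quadratic formula: m = (-8 ± √160) / 4.
So m = -2 + √(10) ≈ 1.1623 or m = -√(10) - 2 ≈ -5.1623.

m = -5.1623 or m = 1.1623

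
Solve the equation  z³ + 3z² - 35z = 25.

Rearrange: z³ + 3z² - 35z - 25 = 0.
Possible rational roots are divisors of -25. Testing z = 5 gives 0, so (z - 5) is a factor.
Divide: z³ + 3z² - 35z - 25 = (z - 5)(z² + 8z + 5).
Apply the quadratic formula to z² + 8z + 5 = 0: z = (-8 ± √44)/2, i.e. z ≈ -0.6834 or z ≈ -7.3166.

z = -7.3166 or z = -0.6834 or z = 5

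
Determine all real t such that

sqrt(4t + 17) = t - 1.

t = 8

Square both sides: 4t + 17 = (t - 1)^2.
Expand and rearrange: t^2 - 6t - 16 = 0.
Solving gives t = 8 or t = -2.
Check each candidate in the original equation:
  t = 8: sqrt(49) = 7, while t - 1 = 7 — valid.
  t = -2: sqrt(9) = 3, while t - 1 = -3 — extraneous.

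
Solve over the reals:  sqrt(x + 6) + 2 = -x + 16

x = 10

Isolate the radical: sqrt(x + 6) = -x + 14.
Square both sides: x + 6 = (-x + 14)^2.
Expand and rearrange: x^2 - 29x + 190 = 0.
Solving gives x = 19 or x = 10.
Check each candidate in the original equation:
  x = 19: sqrt(25) = 5, while -x + 14 = -5 — extraneous.
  x = 10: sqrt(16) = 4, while -x + 14 = 4 — valid.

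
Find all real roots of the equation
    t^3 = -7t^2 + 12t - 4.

Rearrange: t^3 + 7t^2 - 12t + 4 = 0.
Possible rational roots are divisors of 4. Testing t = 1 gives 0, so (t - 1) is a factor.
Divide: t^3 + 7t^2 - 12t + 4 = (t - 1)(t^2 + 8t - 4).
Apply the quadratic formula to t^2 + 8t - 4 = 0: t = (-8 +/- sqrt(80))/2, i.e. t ~= 0.4721 or t ~= -8.4721.

t = -8.4721 or t = 0.4721 or t = 1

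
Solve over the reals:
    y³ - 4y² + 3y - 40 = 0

y = 5

Possible rational roots are divisors of -40. Testing y = 5 gives 0, so (y - 5) is a factor.
Divide: y³ - 4y² + 3y - 40 = (y - 5)(y² + y + 8).
The quadratic y² + y + 8 has discriminant -31 < 0, so no further real roots.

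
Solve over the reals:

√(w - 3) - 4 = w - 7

w = 3 or w = 4

Isolate the radical: √(w - 3) = w - 3.
Square both sides: w - 3 = (w - 3)².
Expand and rearrange: w² - 7w + 12 = 0.
Solving gives w = 4 or w = 3.
Check each candidate in the original equation:
  w = 4: √(1) = 1, while w - 3 = 1 — valid.
  w = 3: √(0) = 0, while w - 3 = 0 — valid.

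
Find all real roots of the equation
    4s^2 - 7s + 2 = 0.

Discriminant: (-7)^2 - 4*4*2 = 17.
Quadratic formula: s = (7 +/- sqrt(17)) / 8.
So s = sqrt(17)/8 + 7/8 ~= 1.3904 or s = 7/8 - sqrt(17)/8 ~= 0.3596.

s = 0.3596 or s = 1.3904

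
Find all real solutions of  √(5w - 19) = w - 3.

w = 4 or w = 7

Square both sides: 5w - 19 = (w - 3)².
Expand and rearrange: w² - 11w + 28 = 0.
Solving gives w = 7 or w = 4.
Check each candidate in the original equation:
  w = 7: √(16) = 4, while w - 3 = 4 — valid.
  w = 4: √(1) = 1, while w - 3 = 1 — valid.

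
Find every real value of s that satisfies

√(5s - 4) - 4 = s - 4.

s = 1 or s = 4

Isolate the radical: √(5s - 4) = s.
Square both sides: 5s - 4 = (s)².
Expand and rearrange: s² - 5s + 4 = 0.
Solving gives s = 4 or s = 1.
Check each candidate in the original equation:
  s = 4: √(16) = 4, while s = 4 — valid.
  s = 1: √(1) = 1, while s = 1 — valid.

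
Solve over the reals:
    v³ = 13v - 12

v = -4 or v = 1 or v = 3

Rearrange: v³ - 13v + 12 = 0.
Possible rational roots are divisors of 12. Testing v = 3 gives 0, so (v - 3) is a factor.
Divide: v³ - 13v + 12 = (v - 3)(v² + 3v - 4).
Factor the quadratic: v = 1 or v = -4.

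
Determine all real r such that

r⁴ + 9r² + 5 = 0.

No real solutions.

Let u = r². The equation becomes u² + 9u + 5 = 0.
By the quadratic formula, u = -9/2 + √(61)/2 or u = -9/2 - √(61)/2.
r² = -9/2 + √(61)/2 < 0 has no real solution.
r² = -9/2 - √(61)/2 < 0 has no real solution.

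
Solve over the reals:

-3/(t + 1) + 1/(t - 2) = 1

Multiply both sides by (t + 1)(t - 2):
-3(t - 2) + (t + 1) = (t + 1)(t - 2).
Expand and collect terms: t² + t - 9 = 0.
By the quadratic formula, t = (-1 ± √37) / 2, so t ≈ 2.5414 or t ≈ -3.5414.
Neither value makes a denominator zero (t ≠ -1, t ≠ 2), so both are valid.

t = -3.5414 or t = 2.5414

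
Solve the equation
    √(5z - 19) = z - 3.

Square both sides: 5z - 19 = (z - 3)².
Expand and rearrange: z² - 11z + 28 = 0.
Solving gives z = 7 or z = 4.
Check each candidate in the original equation:
  z = 7: √(16) = 4, while z - 3 = 4 — valid.
  z = 4: √(1) = 1, while z - 3 = 1 — valid.

z = 4 or z = 7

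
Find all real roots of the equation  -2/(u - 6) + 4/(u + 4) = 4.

u = -2.9408 or u = 5.4408

Multiply both sides by (u - 6)(u + 4):
-2(u + 4) + 4(u - 6) = 4(u - 6)(u + 4).
Expand and collect terms: 4u^2 - 10u - 64 = 0.
By the quadratic formula, u = (10 +/- sqrt(1124)) / 8, so u ~= 5.4408 or u ~= -2.9408.
Neither value makes a denominator zero (u != 6, u != -4), so both are valid.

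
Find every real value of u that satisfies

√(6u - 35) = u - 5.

u = 6 or u = 10

Square both sides: 6u - 35 = (u - 5)².
Expand and rearrange: u² - 16u + 60 = 0.
Solving gives u = 10 or u = 6.
Check each candidate in the original equation:
  u = 10: √(25) = 5, while u - 5 = 5 — valid.
  u = 6: √(1) = 1, while u - 5 = 1 — valid.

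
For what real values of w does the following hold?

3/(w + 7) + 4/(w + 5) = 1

Multiply both sides by (w + 7)(w + 5):
3(w + 5) + 4(w + 7) = (w + 7)(w + 5).
Expand and collect terms: w² + 5w - 8 = 0.
By the quadratic formula, w = (-5 ± √57) / 2, so w ≈ 1.2749 or w ≈ -6.2749.
Neither value makes a denominator zero (w ≠ -7, w ≠ -5), so both are valid.

w = -6.2749 or w = 1.2749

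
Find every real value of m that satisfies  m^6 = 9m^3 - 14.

m = 1.2599 or m = 1.9129

Let u = m^3. The equation becomes u^2 - 9u + 14 = 0.
Factor: (u - 2)(u - 7) = 0, so u = 2 or u = 7.
m^3 = 2 gives m = (2)^(1/3) ~= 1.2599.
m^3 = 7 gives m = (7)^(1/3) ~= 1.9129.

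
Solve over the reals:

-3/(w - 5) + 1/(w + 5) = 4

Multiply both sides by (w - 5)(w + 5):
-3(w + 5) + (w - 5) = 4(w - 5)(w + 5).
Expand and collect terms: 4w^2 + 2w - 80 = 0.
By the quadratic formula, w = (-2 +/- sqrt(1284)) / 8, so w ~= 4.2291 or w ~= -4.7291.
Neither value makes a denominator zero (w != 5, w != -5), so both are valid.

w = -4.7291 or w = 4.2291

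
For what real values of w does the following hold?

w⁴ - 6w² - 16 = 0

Let u = w². The equation becomes u² - 6u - 16 = 0.
Factor: (u - 8)(u + 2) = 0, so u = 8 or u = -2.
w² = 8 gives w = ±2·√(2) ≈ ±2.8284.
w² = -2 < 0 has no real solution.

w = -2.8284 or w = 2.8284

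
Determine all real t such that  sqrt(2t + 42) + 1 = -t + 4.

t = -3

Isolate the radical: sqrt(2t + 42) = -t + 3.
Square both sides: 2t + 42 = (-t + 3)^2.
Expand and rearrange: t^2 - 8t - 33 = 0.
Solving gives t = 11 or t = -3.
Check each candidate in the original equation:
  t = 11: sqrt(64) = 8, while -t + 3 = -8 — extraneous.
  t = -3: sqrt(36) = 6, while -t + 3 = 6 — valid.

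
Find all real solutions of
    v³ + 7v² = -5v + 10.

v = -5.8541 or v = -2 or v = 0.8541

Rearrange: v³ + 7v² + 5v - 10 = 0.
Possible rational roots are divisors of -10. Testing v = -2 gives 0, so (v + 2) is a factor.
Divide: v³ + 7v² + 5v - 10 = (v + 2)(v² + 5v - 5).
Apply the quadratic formula to v² + 5v - 5 = 0: v = (-5 ± √45)/2, i.e. v ≈ 0.8541 or v ≈ -5.8541.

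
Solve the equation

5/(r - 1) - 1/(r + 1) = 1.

r = -1.3166 or r = 5.3166

Multiply both sides by (r - 1)(r + 1):
5(r + 1) - (r - 1) = (r - 1)(r + 1).
Expand and collect terms: r^2 - 4r - 7 = 0.
By the quadratic formula, r = (4 +/- sqrt(44)) / 2, so r ~= 5.3166 or r ~= -1.3166.
Neither value makes a denominator zero (r != 1, r != -1), so both are valid.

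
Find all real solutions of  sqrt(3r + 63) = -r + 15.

r = 6

Square both sides: 3r + 63 = (-r + 15)^2.
Expand and rearrange: r^2 - 33r + 162 = 0.
Solving gives r = 27 or r = 6.
Check each candidate in the original equation:
  r = 27: sqrt(144) = 12, while -r + 15 = -12 — extraneous.
  r = 6: sqrt(81) = 9, while -r + 15 = 9 — valid.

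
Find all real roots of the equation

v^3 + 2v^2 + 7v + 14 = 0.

v = -2

Possible rational roots are divisors of 14. Testing v = -2 gives 0, so (v + 2) is a factor.
Divide: v^3 + 2v^2 + 7v + 14 = (v + 2)(v^2 + 7).
The quadratic v^2 + 7 has discriminant -28 < 0, so no further real roots.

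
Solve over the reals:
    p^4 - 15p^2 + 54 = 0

p = -3 or p = -2.4495 or p = 2.4495 or p = 3

Let u = p^2. The equation becomes u^2 - 15u + 54 = 0.
Factor: (u - 6)(u - 9) = 0, so u = 6 or u = 9.
p^2 = 6 gives p = +/-sqrt(6) ~= +/-2.4495.
p^2 = 9 gives p = +/-3.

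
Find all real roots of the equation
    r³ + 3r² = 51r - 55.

r = -9.1962 or r = 1.1962 or r = 5

Rearrange: r³ + 3r² - 51r + 55 = 0.
Possible rational roots are divisors of 55. Testing r = 5 gives 0, so (r - 5) is a factor.
Divide: r³ + 3r² - 51r + 55 = (r - 5)(r² + 8r - 11).
Apply the quadratic formula to r² + 8r - 11 = 0: r = (-8 ± √108)/2, i.e. r ≈ 1.1962 or r ≈ -9.1962.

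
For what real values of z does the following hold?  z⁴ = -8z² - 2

No real solutions.

Let u = z². The equation becomes u² + 8u + 2 = 0.
By the quadratic formula, u = -4 + √(14) or u = -4 - √(14).
z² = -4 + √(14) < 0 has no real solution.
z² = -4 - √(14) < 0 has no real solution.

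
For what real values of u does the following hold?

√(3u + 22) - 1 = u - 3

Isolate the radical: √(3u + 22) = u - 2.
Square both sides: 3u + 22 = (u - 2)².
Expand and rearrange: u² - 7u - 18 = 0.
Solving gives u = 9 or u = -2.
Check each candidate in the original equation:
  u = 9: √(49) = 7, while u - 2 = 7 — valid.
  u = -2: √(16) = 4, while u - 2 = -4 — extraneous.

u = 9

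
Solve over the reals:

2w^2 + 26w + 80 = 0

w = -8 or w = -5

Factor: 2(w + 8)(w + 5) = 0.
So w = -8 or w = -5.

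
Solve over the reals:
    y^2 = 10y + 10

y = -0.9161 or y = 10.9161

Rearrange to standard form: y^2 - 10y - 10 = 0.
Discriminant: (-10)^2 - 4*1*(-10) = 140.
Quadratic formula: y = (10 +/- sqrt(140)) / 2.
So y = 5 + sqrt(35) ~= 10.9161 or y = 5 - sqrt(35) ~= -0.9161.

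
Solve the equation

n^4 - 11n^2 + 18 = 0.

Let u = n^2. The equation becomes u^2 - 11u + 18 = 0.
Factor: (u - 9)(u - 2) = 0, so u = 9 or u = 2.
n^2 = 9 gives n = +/-3.
n^2 = 2 gives n = +/-sqrt(2) ~= +/-1.4142.

n = -3 or n = -1.4142 or n = 1.4142 or n = 3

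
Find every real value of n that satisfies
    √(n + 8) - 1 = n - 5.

n = 8

Isolate the radical: √(n + 8) = n - 4.
Square both sides: n + 8 = (n - 4)².
Expand and rearrange: n² - 9n + 8 = 0.
Solving gives n = 8 or n = 1.
Check each candidate in the original equation:
  n = 8: √(16) = 4, while n - 4 = 4 — valid.
  n = 1: √(9) = 3, while n - 4 = -3 — extraneous.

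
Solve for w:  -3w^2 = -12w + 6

w = 0.5858 or w = 3.4142

Rearrange to standard form: -3w^2 + 12w - 6 = 0.
Discriminant: (12)^2 - 4*(-3)*(-6) = 72.
Quadratic formula: w = (-12 +/- sqrt(72)) / (-6).
So w = 2 - sqrt(2) ~= 0.5858 or w = sqrt(2) + 2 ~= 3.4142.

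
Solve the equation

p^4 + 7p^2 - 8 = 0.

Let u = p^2. The equation becomes u^2 + 7u - 8 = 0.
Factor: (u - 1)(u + 8) = 0, so u = 1 or u = -8.
p^2 = 1 gives p = +/-1.
p^2 = -8 < 0 has no real solution.

p = -1 or p = 1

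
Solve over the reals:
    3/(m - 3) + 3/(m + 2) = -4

m = -2.8601 or m = 2.3601

Multiply both sides by (m - 3)(m + 2):
3(m + 2) + 3(m - 3) = -4(m - 3)(m + 2).
Expand and collect terms: -4m² - 2m + 27 = 0.
By the quadratic formula, m = (2 ± √436) / -8, so m ≈ -2.8601 or m ≈ 2.3601.
Neither value makes a denominator zero (m ≠ 3, m ≠ -2), so both are valid.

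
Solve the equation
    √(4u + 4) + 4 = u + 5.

u = -1 or u = 3

Isolate the radical: √(4u + 4) = u + 1.
Square both sides: 4u + 4 = (u + 1)².
Expand and rearrange: u² - 2u - 3 = 0.
Solving gives u = 3 or u = -1.
Check each candidate in the original equation:
  u = 3: √(16) = 4, while u + 1 = 4 — valid.
  u = -1: √(0) = 0, while u + 1 = 0 — valid.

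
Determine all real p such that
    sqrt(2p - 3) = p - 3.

p = 6

Square both sides: 2p - 3 = (p - 3)^2.
Expand and rearrange: p^2 - 8p + 12 = 0.
Solving gives p = 6 or p = 2.
Check each candidate in the original equation:
  p = 6: sqrt(9) = 3, while p - 3 = 3 — valid.
  p = 2: sqrt(1) = 1, while p - 3 = -1 — extraneous.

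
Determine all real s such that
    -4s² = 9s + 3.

Rearrange to standard form: -4s² - 9s - 3 = 0.
Discriminant: (-9)² − 4·(-4)·(-3) = 33.
Quadratic formula: s = (9 ± √33) / (-8).
So s = -9/8 - √(33)/8 ≈ -1.8431 or s = -9/8 + √(33)/8 ≈ -0.4069.

s = -1.8431 or s = -0.4069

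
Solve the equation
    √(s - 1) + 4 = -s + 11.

s = 5

Isolate the radical: √(s - 1) = -s + 7.
Square both sides: s - 1 = (-s + 7)².
Expand and rearrange: s² - 15s + 50 = 0.
Solving gives s = 10 or s = 5.
Check each candidate in the original equation:
  s = 10: √(9) = 3, while -s + 7 = -3 — extraneous.
  s = 5: √(4) = 2, while -s + 7 = 2 — valid.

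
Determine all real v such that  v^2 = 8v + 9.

v = -1 or v = 9

Bring every term to one side: v^2 - 8v - 9 = 0.
Factor: (v - 9)(v + 1) = 0.
So v = 9 or v = -1.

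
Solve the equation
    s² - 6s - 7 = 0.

s = -1 or s = 7

Factor: (s + 1)(s - 7) = 0.
So s = -1 or s = 7.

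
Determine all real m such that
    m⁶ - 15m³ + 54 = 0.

Let u = m³. The equation becomes u² - 15u + 54 = 0.
Factor: (u - 6)(u - 9) = 0, so u = 6 or u = 9.
m³ = 6 gives m = ∛(6) ≈ 1.8171.
m³ = 9 gives m = ∛(9) ≈ 2.0801.

m = 1.8171 or m = 2.0801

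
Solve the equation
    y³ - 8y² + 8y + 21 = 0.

Possible rational roots are divisors of 21. Testing y = 3 gives 0, so (y - 3) is a factor.
Divide: y³ - 8y² + 8y + 21 = (y - 3)(y² - 5y - 7).
Apply the quadratic formula to y² - 5y - 7 = 0: y = (5 ± √53)/2, i.e. y ≈ 6.1401 or y ≈ -1.1401.

y = -1.1401 or y = 3 or y = 6.1401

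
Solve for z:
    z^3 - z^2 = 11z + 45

Rearrange: z^3 - z^2 - 11z - 45 = 0.
Possible rational roots are divisors of -45. Testing z = 5 gives 0, so (z - 5) is a factor.
Divide: z^3 - z^2 - 11z - 45 = (z - 5)(z^2 + 4z + 9).
The quadratic z^2 + 4z + 9 has discriminant -20 < 0, so no further real roots.

z = 5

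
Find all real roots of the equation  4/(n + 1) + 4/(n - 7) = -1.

Multiply both sides by (n + 1)(n - 7):
4(n - 7) + 4(n + 1) = -(n + 1)(n - 7).
Expand and collect terms: -n^2 - 2n + 31 = 0.
By the quadratic formula, n = (2 +/- sqrt(128)) / -2, so n ~= -6.6569 or n ~= 4.6569.
Neither value makes a denominator zero (n != -1, n != 7), so both are valid.

n = -6.6569 or n = 4.6569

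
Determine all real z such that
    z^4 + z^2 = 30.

z = -2.2361 or z = 2.2361

Let u = z^2. The equation becomes u^2 + u - 30 = 0.
Factor: (u + 6)(u - 5) = 0, so u = -6 or u = 5.
z^2 = -6 < 0 has no real solution.
z^2 = 5 gives z = +/-sqrt(5) ~= +/-2.2361.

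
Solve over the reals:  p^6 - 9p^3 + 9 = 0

Let u = p^3. The equation becomes u^2 - 9u + 9 = 0.
By the quadratic formula, u = 3*sqrt(5)/2 + 9/2 or u = 9/2 - 3*sqrt(5)/2.
p^3 = 3*sqrt(5)/2 + 9/2 gives p = (3*sqrt(5)/2 + 9/2)^(1/3) ~= 1.9878.
p^3 = 9/2 - 3*sqrt(5)/2 gives p = (9/2 - 3*sqrt(5)/2)^(1/3) ~= 1.0464.

p = 1.0464 or p = 1.9878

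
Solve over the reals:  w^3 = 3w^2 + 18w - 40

w = -4 or w = 2 or w = 5

Rearrange: w^3 - 3w^2 - 18w + 40 = 0.
Possible rational roots are divisors of 40. Testing w = -4 gives 0, so (w + 4) is a factor.
Divide: w^3 - 3w^2 - 18w + 40 = (w + 4)(w^2 - 7w + 10).
Factor the quadratic: w = 5 or w = 2.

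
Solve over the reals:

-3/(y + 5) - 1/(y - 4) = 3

Multiply both sides by (y + 5)(y - 4):
-3(y - 4) - (y + 5) = 3(y + 5)(y - 4).
Expand and collect terms: 3y^2 + 7y - 67 = 0.
By the quadratic formula, y = (-7 +/- sqrt(853)) / 6, so y ~= 3.701 or y ~= -6.0344.
Neither value makes a denominator zero (y != -5, y != 4), so both are valid.

y = -6.0344 or y = 3.701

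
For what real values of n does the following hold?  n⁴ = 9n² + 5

Let u = n². The equation becomes u² - 9u - 5 = 0.
By the quadratic formula, u = 9/2 + √(101)/2 or u = 9/2 - √(101)/2.
n² = 9/2 + √(101)/2 gives n = ±√(9/2 + √(101)/2) ≈ ±3.0862.
n² = 9/2 - √(101)/2 < 0 has no real solution.

n = -3.0862 or n = 3.0862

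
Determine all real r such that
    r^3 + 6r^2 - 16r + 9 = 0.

Possible rational roots are divisors of 9. Testing r = 1 gives 0, so (r - 1) is a factor.
Divide: r^3 + 6r^2 - 16r + 9 = (r - 1)(r^2 + 7r - 9).
Apply the quadratic formula to r^2 + 7r - 9 = 0: r = (-7 +/- sqrt(85))/2, i.e. r ~= 1.1098 or r ~= -8.1098.

r = -8.1098 or r = 1 or r = 1.1098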